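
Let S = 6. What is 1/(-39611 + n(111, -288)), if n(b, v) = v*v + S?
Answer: 1/43339 ≈ 2.3074e-5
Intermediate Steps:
n(b, v) = 6 + v² (n(b, v) = v*v + 6 = v² + 6 = 6 + v²)
1/(-39611 + n(111, -288)) = 1/(-39611 + (6 + (-288)²)) = 1/(-39611 + (6 + 82944)) = 1/(-39611 + 82950) = 1/43339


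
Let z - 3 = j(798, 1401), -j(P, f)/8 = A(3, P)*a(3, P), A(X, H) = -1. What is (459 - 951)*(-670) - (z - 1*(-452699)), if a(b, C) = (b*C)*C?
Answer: -15406358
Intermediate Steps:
a(b, C) = b*C² (a(b, C) = (C*b)*C = b*C²)
j(P, f) = 24*P² (j(P, f) = -(-8)*3*P² = -(-24)*P² = 24*P²)
z = 15283299 (z = 3 + 24*798² = 3 + 24*636804 = 3 + 15283296 = 15283299)
(459 - 951)*(-670) - (z - 1*(-452699)) = (459 - 951)*(-670) - (15283299 - 1*(-452699)) = -492*(-670) - (15283299 + 452699) = 329640 - 1*15735998 = 329640 - 15735998 = -15406358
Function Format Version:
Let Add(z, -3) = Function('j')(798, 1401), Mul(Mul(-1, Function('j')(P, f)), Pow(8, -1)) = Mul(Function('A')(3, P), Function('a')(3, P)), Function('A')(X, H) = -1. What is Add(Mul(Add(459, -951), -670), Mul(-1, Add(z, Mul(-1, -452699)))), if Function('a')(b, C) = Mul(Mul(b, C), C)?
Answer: -15406358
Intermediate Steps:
Function('a')(b, C) = Mul(b, Pow(C, 2)) (Function('a')(b, C) = Mul(Mul(C, b), C) = Mul(b, Pow(C, 2)))
Function('j')(P, f) = Mul(24, Pow(P, 2)) (Function('j')(P, f) = Mul(-8, Mul(-1, Mul(3, Pow(P, 2)))) = Mul(-8, Mul(-3, Pow(P, 2))) = Mul(24, Pow(P, 2)))
z = 15283299 (z = Add(3, Mul(24, Pow(798, 2))) = Add(3, Mul(24, 636804)) = Add(3, 15283296) = 15283299)
Add(Mul(Add(459, -951), -670), Mul(-1, Add(z, Mul(-1, -452699)))) = Add(Mul(Add(459, -951), -670), Mul(-1, Add(15283299, Mul(-1, -452699)))) = Add(Mul(-492, -670), Mul(-1, Add(15283299, 452699))) = Add(329640, Mul(-1, 15735998)) = Add(329640, -15735998) = -15406358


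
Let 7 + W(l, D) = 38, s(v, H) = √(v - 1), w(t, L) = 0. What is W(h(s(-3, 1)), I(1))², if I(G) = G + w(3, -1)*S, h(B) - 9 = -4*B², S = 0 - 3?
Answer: 961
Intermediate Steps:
S = -3
s(v, H) = √(-1 + v)
h(B) = 9 - 4*B²
I(G) = G (I(G) = G + 0*(-3) = G + 0 = G)
W(l, D) = 31 (W(l, D) = -7 + 38 = 31)
W(h(s(-3, 1)), I(1))² = 31² = 961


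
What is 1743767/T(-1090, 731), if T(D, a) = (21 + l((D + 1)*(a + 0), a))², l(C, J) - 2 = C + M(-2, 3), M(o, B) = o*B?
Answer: 1743767/633682865764 ≈ 2.7518e-6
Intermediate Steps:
M(o, B) = B*o
l(C, J) = -4 + C (l(C, J) = 2 + (C + 3*(-2)) = 2 + (C - 6) = 2 + (-6 + C) = -4 + C)
T(D, a) = (17 + a*(1 + D))² (T(D, a) = (21 + (-4 + (D + 1)*(a + 0)))² = (21 + (-4 + (1 + D)*a))² = (21 + (-4 + a*(1 + D)))² = (17 + a*(1 + D))²)
1743767/T(-1090, 731) = 1743767/((17 + 731*(1 - 1090))²) = 1743767/((17 + 731*(-1089))²) = 1743767/((17 - 796059)²) = 1743767/((-796042)²) = 1743767/633682865764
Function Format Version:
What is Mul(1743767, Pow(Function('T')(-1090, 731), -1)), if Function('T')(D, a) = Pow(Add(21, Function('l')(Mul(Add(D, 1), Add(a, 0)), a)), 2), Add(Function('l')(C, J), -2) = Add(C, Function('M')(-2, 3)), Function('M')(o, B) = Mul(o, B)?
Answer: Rational(1743767, 633682865764) ≈ 2.7518e-6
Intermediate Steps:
Function('M')(o, B) = Mul(B, o)
Function('l')(C, J) = Add(-4, C) (Function('l')(C, J) = Add(2, Add(C, Mul(3, -2))) = Add(2, Add(C, -6)) = Add(2, Add(-6, C)) = Add(-4, C))
Function('T')(D, a) = Pow(Add(17, Mul(a, Add(1, D))), 2) (Function('T')(D, a) = Pow(Add(21, Add(-4, Mul(Add(D, 1), Add(a, 0)))), 2) = Pow(Add(21, Add(-4, Mul(Add(1, D), a))), 2) = Pow(Add(21, Add(-4, Mul(a, Add(1, D)))), 2) = Pow(Add(17, Mul(a, Add(1, D))), 2))
Mul(1743767, Pow(Function('T')(-1090, 731), -1)) = Mul(1743767, Pow(Pow(Add(17, Mul(731, Add(1, -1090))), 2), -1)) = Mul(1743767, Pow(Pow(Add(17, Mul(731, -1089)), 2), -1)) = Mul(1743767, Pow(Pow(Add(17, -796059), 2), -1)) = Mul(1743767, Pow(Pow(-796042, 2), -1)) = Mul(1743767, Pow(633682865764, -1)) = Mul(1743767, Rational(1, 633682865764)) = Rational(1743767, 633682865764)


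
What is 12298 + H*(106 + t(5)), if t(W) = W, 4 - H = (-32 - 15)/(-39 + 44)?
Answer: 68927/5 ≈ 13785.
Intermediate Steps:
H = 67/5 (H = 4 - (-32 - 15)/(-39 + 44) = 4 - (-47)/5 = 4 - 1*(-47/5) = 4 + 47/5 = 67/5 ≈ 13.400)
12298 + H*(106 + t(5)) = 12298 + 67*(106 + 5)/5 = 12298 + (67/5)*111 = 12298 + 7437/5 = 68927/5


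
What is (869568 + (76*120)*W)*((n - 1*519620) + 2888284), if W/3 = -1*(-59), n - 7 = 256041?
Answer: 6519280663296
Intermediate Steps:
n = 256048 (n = 7 + 256041 = 256048)
W = 177 (W = 3*(-1*(-59)) = 3*59 = 177)
(869568 + (76*120)*W)*((n - 1*519620) + 2888284) = (869568 + (76*120)*177)*((256048 - 1*519620) + 2888284) = (869568 + 9120*177)*((256048 - 519620) + 2888284) = (869568 + 1614240)*(-263572 + 2888284) = 2483808*2624712 = 6519280663296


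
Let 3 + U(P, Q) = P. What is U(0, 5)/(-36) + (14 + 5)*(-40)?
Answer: -9119/12 ≈ -759.92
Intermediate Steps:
U(P, Q) = -3 + P
U(0, 5)/(-36) + (14 + 5)*(-40) = (-3 + 0)/(-36) + (14 + 5)*(-40) = -3*(-1/36) + 19*(-40) = 1/12 - 760 = -9119/12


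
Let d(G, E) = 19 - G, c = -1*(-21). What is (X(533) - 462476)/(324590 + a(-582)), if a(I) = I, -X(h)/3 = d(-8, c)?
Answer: -462557/324008 ≈ -1.4276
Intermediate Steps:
c = 21
X(h) = -81 (X(h) = -3*(19 - 1*(-8)) = -3*(19 + 8) = -3*27 = -81)
(X(533) - 462476)/(324590 + a(-582)) = (-81 - 462476)/(324590 - 582) = -462557/324008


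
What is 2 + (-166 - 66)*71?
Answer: -16470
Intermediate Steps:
2 + (-166 - 66)*71 = 2 - 232*71 = 2 - 16472 = -16470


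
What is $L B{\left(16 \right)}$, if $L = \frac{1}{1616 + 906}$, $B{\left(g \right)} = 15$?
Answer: $\frac{15}{2522} \approx 0.0059477$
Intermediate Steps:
$L = \frac{1}{2522} \approx 0.00039651$
$L B{\left(16 \right)} = \frac{1}{2522} \cdot 15 = \frac{15}{2522}$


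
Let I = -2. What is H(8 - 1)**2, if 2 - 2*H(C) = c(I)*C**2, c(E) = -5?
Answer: 61009/4 ≈ 15252.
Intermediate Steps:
H(C) = 1 + 5*C**2/2 (H(C) = 1 - (-5)*C**2/2 = 1 + 5*C**2/2)
H(8 - 1)**2 = (1 + 5*(8 - 1)**2/2)**2 = (1 + (5/2)*7**2)**2 = (1 + (5/2)*49)**2 = (1 + 245/2)**2 = (247/2)**2 = 61009/4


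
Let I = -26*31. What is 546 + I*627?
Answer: -504816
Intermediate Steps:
I = -806
546 + I*627 = 546 - 806*627 = 546 - 505362 = -504816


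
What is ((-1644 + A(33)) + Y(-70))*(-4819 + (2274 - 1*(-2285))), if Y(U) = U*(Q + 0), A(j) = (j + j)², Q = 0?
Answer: -705120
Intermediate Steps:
A(j) = 4*j² (A(j) = (2*j)² = 4*j²)
Y(U) = 0 (Y(U) = U*(0 + 0) = U*0 = 0)
((-1644 + A(33)) + Y(-70))*(-4819 + (2274 - 1*(-2285))) = ((-1644 + 4*33²) + 0)*(-4819 + (2274 - 1*(-2285))) = ((-1644 + 4*1089) + 0)*(-4819 + (2274 + 2285)) = ((-1644 + 4356) + 0)*(-4819 + 4559) = (2712 + 0)*(-260) = 2712*(-260) = -705120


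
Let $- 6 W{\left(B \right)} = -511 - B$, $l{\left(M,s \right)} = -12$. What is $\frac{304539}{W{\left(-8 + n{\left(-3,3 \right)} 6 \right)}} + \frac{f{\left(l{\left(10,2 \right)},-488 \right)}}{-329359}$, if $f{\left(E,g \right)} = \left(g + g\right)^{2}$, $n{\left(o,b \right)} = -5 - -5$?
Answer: $\frac{601336817278}{165667577} \approx 3629.8$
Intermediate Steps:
$n{\left(o,b \right)} = 0$ ($n{\left(o,b \right)} = -5 + 5 = 0$)
$f{\left(E,g \right)} = 4 g^{2}$ ($f{\left(E,g \right)} = \left(2 g\right)^{2} = 4 g^{2}$)
$W{\left(B \right)} = \frac{511}{6} + \frac{B}{6}$ ($W{\left(B \right)} = - \frac{-511 - B}{6} = \frac{511}{6} + \frac{B}{6}$)
$\frac{304539}{W{\left(-8 + n{\left(-3,3 \right)} 6 \right)}} + \frac{f{\left(l{\left(10,2 \right)},-488 \right)}}{-329359} = \frac{304539}{\frac{511}{6} + \frac{-8 + 0 \cdot 6}{6}} + \frac{4 \left(-488\right)^{2}}{-329359} = \frac{304539}{\frac{511}{6} + \frac{-8 + 0}{6}} + 4 \cdot 238144 \left(- \frac{1}{329359}\right) = \frac{304539}{\frac{511}{6} + \frac{1}{6} \left(-8\right)} + 952576 \left(- \frac{1}{329359}\right) = \frac{304539}{\frac{511}{6} - \frac{4}{3}} - \frac{952576}{329359} = \frac{304539}{\frac{503}{6}} - \frac{952576}{329359} = 304539 \cdot \frac{6}{503} - \frac{952576}{329359} = \frac{1827234}{503} - \frac{952576}{329359} = \frac{601336817278}{165667577}$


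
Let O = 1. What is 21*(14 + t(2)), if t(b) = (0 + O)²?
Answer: 315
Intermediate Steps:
t(b) = 1 (t(b) = (0 + 1)² = 1² = 1)
21*(14 + t(2)) = 21*(14 + 1) = 21*15 = 315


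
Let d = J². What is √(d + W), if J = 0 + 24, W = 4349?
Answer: 5*√197 ≈ 70.178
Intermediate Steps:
J = 24
d = 576 (d = 24² = 576)
√(d + W) = √(576 + 4349) = √4925 = 5*√197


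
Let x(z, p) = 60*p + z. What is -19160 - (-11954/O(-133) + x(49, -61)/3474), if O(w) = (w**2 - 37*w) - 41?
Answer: -500703714035/26134902 ≈ -19158.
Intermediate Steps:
x(z, p) = z + 60*p
O(w) = -41 + w**2 - 37*w
-19160 - (-11954/O(-133) + x(49, -61)/3474) = -19160 - (-11954/(-41 + (-133)**2 - 37*(-133)) + (49 + 60*(-61))/3474) = -19160 - (-11954/(-41 + 17689 + 4921) + (49 - 3660)*(1/3474)) = -19160 - (-11954/22569 - 3611*1/3474) = -19160 - (-11954*1/22569 - 3611/3474) = -19160 - (-11954/22569 - 3611/3474) = -19160 - 1*(-41008285/26134902) = -19160 + 41008285/26134902 = -500703714035/26134902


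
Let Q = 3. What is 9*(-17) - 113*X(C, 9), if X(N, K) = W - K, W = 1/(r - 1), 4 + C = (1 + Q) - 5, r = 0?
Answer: 977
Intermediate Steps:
C = -5 (C = -4 + ((1 + 3) - 5) = -4 + (4 - 5) = -4 - 1 = -5)
W = -1 (W = 1/(0 - 1) = 1/(-1) = -1)
X(N, K) = -1 - K
9*(-17) - 113*X(C, 9) = 9*(-17) - 113*(-1 - 1*9) = -153 - 113*(-1 - 9) = -153 - 113*(-10) = -153 + 1130 = 977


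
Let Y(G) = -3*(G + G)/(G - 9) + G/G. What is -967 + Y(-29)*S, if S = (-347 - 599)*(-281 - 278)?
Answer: -35977725/19 ≈ -1.8936e+6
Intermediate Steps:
Y(G) = 1 - 6*G/(-9 + G) (Y(G) = -3*2*G/(-9 + G) + 1 = -6*G/(-9 + G) + 1 = 1 - 6*G/(-9 + G))
S = 528814 (S = -946*(-559) = 528814)
-967 + Y(-29)*S = -967 + ((-9 - 5*(-29))/(-9 - 29))*528814 = -967 + ((-9 + 145)/(-38))*528814 = -967 - 1/38*136*528814 = -967 - 68/19*528814 = -967 - 35959352/19 = -35977725/19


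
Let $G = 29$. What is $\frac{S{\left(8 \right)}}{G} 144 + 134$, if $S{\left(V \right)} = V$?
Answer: $\frac{5038}{29} \approx 173.72$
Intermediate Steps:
$\frac{S{\left(8 \right)}}{G} 144 + 134 = \frac{8}{29} \cdot 144 + 134 = \frac{1152}{29} + 134 = \frac{5038}{29}$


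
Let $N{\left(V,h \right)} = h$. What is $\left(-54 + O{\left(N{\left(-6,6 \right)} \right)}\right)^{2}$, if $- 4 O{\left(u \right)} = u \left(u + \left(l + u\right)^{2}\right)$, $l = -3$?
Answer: $\frac{23409}{4} \approx 5852.3$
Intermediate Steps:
$O{\left(u \right)} = - \frac{u \left(u + \left(-3 + u\right)^{2}\right)}{4}$
$\left(-54 + O{\left(N{\left(-6,6 \right)} \right)}\right)^{2} = \left(-54 - \frac{3 \left(6 + \left(-3 + 6\right)^{2}\right)}{2}\right)^{2} = \left(-54 - \frac{3 \left(6 + 3^{2}\right)}{2}\right)^{2} = \left(-54 - \frac{3 \left(6 + 9\right)}{2}\right)^{2} = \left(-54 - \frac{3}{2} \cdot 15\right)^{2} = \left(-54 - \frac{45}{2}\right)^{2} = \left(- \frac{153}{2}\right)^{2} = \frac{23409}{4}$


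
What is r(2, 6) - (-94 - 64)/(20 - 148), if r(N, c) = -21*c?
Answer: -8143/64 ≈ -127.23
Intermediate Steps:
r(2, 6) - (-94 - 64)/(20 - 148) = -21*6 - (-94 - 64)/(20 - 148) = -126 - (-158)/(-128) = -126 - (-158)*(-1)/128 = -126 - 1*79/64 = -126 - 79/64 = -8143/64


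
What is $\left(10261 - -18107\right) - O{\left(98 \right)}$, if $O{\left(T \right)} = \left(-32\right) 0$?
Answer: $28368$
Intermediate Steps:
$O{\left(T \right)} = 0$
$\left(10261 - -18107\right) - O{\left(98 \right)} = \left(10261 - -18107\right) - 0 = \left(10261 + 18107\right) + 0 = 28368 + 0 = 28368$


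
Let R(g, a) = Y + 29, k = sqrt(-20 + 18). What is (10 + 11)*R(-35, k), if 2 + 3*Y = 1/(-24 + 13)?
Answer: 6538/11 ≈ 594.36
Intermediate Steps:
k = I*sqrt(2) (k = sqrt(-2) = I*sqrt(2) ≈ 1.4142*I)
Y = -23/33 (Y = -2/3 + 1/(3*(-24 + 13)) = -2/3 + (1/3)/(-11) = -2/3 + (1/3)*(-1/11) = -2/3 - 1/33 = -23/33 ≈ -0.69697)
R(g, a) = 934/33 (R(g, a) = -23/33 + 29 = 934/33)
(10 + 11)*R(-35, k) = (10 + 11)*(934/33) = 21*(934/33) = 6538/11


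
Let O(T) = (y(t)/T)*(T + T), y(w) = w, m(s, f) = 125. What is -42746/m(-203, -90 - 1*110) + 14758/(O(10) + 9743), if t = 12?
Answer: -415655432/1220875 ≈ -340.46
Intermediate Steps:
O(T) = 24 (O(T) = (12/T)*(T + T) = (12/T)*(2*T) = 24)
-42746/m(-203, -90 - 1*110) + 14758/(O(10) + 9743) = -42746/125 + 14758/(24 + 9743) = -42746*1/125 + 14758/9767 = -42746/125 + 14758*(1/9767) = -42746/125 + 14758/9767 = -415655432/1220875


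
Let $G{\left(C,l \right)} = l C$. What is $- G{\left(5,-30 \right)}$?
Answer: $150$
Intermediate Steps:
$G{\left(C,l \right)} = C l$
$- G{\left(5,-30 \right)} = - 5 \left(-30\right) = \left(-1\right) \left(-150\right) = 150$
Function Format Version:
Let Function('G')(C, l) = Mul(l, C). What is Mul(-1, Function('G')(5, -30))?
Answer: 150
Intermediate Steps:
Function('G')(C, l) = Mul(C, l)
Mul(-1, Function('G')(5, -30)) = Mul(-1, Mul(5, -30)) = Mul(-1, -150) = 150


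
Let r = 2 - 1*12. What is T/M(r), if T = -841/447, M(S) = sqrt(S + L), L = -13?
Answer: 841*I*sqrt(23)/10281 ≈ 0.39231*I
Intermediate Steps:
r = -10 (r = 2 - 12 = -10)
M(S) = sqrt(-13 + S) (M(S) = sqrt(S - 13) = sqrt(-13 + S))
T = -841/447 (T = -841*1/447 = -841/447 ≈ -1.8814)
T/M(r) = -841/(447*sqrt(-13 - 10)) = -841*(-I*sqrt(23)/23)/447 = -(-841)*I*sqrt(23)/10281 = 841*I*sqrt(23)/10281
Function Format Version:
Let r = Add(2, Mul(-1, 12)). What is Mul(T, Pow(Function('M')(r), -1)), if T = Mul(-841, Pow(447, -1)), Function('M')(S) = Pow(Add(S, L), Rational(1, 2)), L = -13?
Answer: Mul(Rational(841, 10281), I, Pow(23, Rational(1, 2))) ≈ Mul(0.39231, I)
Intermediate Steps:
r = -10 (r = Add(2, -12) = -10)
Function('M')(S) = Pow(Add(-13, S), Rational(1, 2)) (Function('M')(S) = Pow(Add(S, -13), Rational(1, 2)) = Pow(Add(-13, S), Rational(1, 2)))
T = Rational(-841, 447) (T = Mul(-841, Rational(1, 447)) = Rational(-841, 447) ≈ -1.8814)
Mul(T, Pow(Function('M')(r), -1)) = Mul(Rational(-841, 447), Pow(Pow(Add(-13, -10), Rational(1, 2)), -1)) = Mul(Rational(-841, 447), Pow(Pow(-23, Rational(1, 2)), -1)) = Mul(Rational(-841, 447), Pow(Mul(I, Pow(23, Rational(1, 2))), -1)) = Mul(Rational(-841, 447), Mul(Rational(-1, 23), I, Pow(23, Rational(1, 2)))) = Mul(Rational(841, 10281), I, Pow(23, Rational(1, 2)))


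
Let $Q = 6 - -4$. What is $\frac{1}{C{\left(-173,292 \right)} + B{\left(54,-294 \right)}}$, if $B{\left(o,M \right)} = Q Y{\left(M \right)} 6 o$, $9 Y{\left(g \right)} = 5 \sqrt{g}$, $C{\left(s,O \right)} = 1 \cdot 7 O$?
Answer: $\frac{73}{34169212} - \frac{225 i \sqrt{6}}{17084606} \approx 2.1364 \cdot 10^{-6} - 3.2259 \cdot 10^{-5} i$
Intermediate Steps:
$C{\left(s,O \right)} = 7 O$
$Y{\left(g \right)} = \frac{5 \sqrt{g}}{9}$
$Q = 10$ ($Q = 6 + 4 = 10$)
$B{\left(o,M \right)} = \frac{100 o \sqrt{M}}{3}$ ($B{\left(o,M \right)} = 10 \frac{5 \sqrt{M}}{9} \cdot 6 o = \frac{50 \sqrt{M}}{9} \cdot 6 o = \frac{100 o \sqrt{M}}{3}$)
$\frac{1}{C{\left(-173,292 \right)} + B{\left(54,-294 \right)}} = \frac{1}{7 \cdot 292 + \frac{100}{3} \cdot 54 \sqrt{-294}} = \frac{1}{2044 + \frac{100}{3} \cdot 54 \cdot 7 i \sqrt{6}} = \frac{1}{2044 + 12600 i \sqrt{6}}$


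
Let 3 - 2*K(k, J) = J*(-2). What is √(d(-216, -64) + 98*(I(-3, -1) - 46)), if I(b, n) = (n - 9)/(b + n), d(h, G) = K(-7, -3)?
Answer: I*√17058/2 ≈ 65.303*I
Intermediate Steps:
K(k, J) = 3/2 + J (K(k, J) = 3/2 - J*(-2)/2 = 3/2 - (-1)*J = 3/2 + J)
d(h, G) = -3/2 (d(h, G) = 3/2 - 3 = -3/2)
I(b, n) = (-9 + n)/(b + n)
√(d(-216, -64) + 98*(I(-3, -1) - 46)) = √(-3/2 + 98*((-9 - 1)/(-3 - 1) - 46)) = √(-3/2 + 98*(-10/(-4) - 46)) = √(-3/2 + 98*(-¼*(-10) - 46)) = √(-3/2 + 98*(5/2 - 46)) = √(-3/2 + 98*(-87/2)) = √(-3/2 - 4263) = √(-8529/2) = I*√17058/2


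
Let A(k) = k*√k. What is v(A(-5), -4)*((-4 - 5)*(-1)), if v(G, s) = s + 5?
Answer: 9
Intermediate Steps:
A(k) = k^(3/2)
v(G, s) = 5 + s
v(A(-5), -4)*((-4 - 5)*(-1)) = (5 - 4)*((-4 - 5)*(-1)) = 1*(-9*(-1)) = 1*9 = 9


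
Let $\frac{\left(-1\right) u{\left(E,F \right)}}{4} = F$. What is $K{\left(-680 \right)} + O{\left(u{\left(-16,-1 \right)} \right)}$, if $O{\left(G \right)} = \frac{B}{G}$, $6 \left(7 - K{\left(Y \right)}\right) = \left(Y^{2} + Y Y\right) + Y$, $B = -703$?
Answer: $- \frac{616755}{4} \approx -1.5419 \cdot 10^{5}$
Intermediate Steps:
$u{\left(E,F \right)} = - 4 F$
$K{\left(Y \right)} = 7 - \frac{Y^{2}}{3} - \frac{Y}{6}$ ($K{\left(Y \right)} = 7 - \frac{\left(Y^{2} + Y Y\right) + Y}{6} = 7 - \frac{\left(Y^{2} + Y^{2}\right) + Y}{6} = 7 - \frac{2 Y^{2} + Y}{6} = 7 - \frac{Y + 2 Y^{2}}{6} = 7 - \left(\frac{Y^{2}}{3} + \frac{Y}{6}\right) = 7 - \frac{Y^{2}}{3} - \frac{Y}{6}$)
$O{\left(G \right)} = - \frac{703}{G}$
$K{\left(-680 \right)} + O{\left(u{\left(-16,-1 \right)} \right)} = \left(7 - \frac{\left(-680\right)^{2}}{3} - - \frac{340}{3}\right) - \frac{703}{\left(-4\right) \left(-1\right)} = \left(7 - \frac{462400}{3} + \frac{340}{3}\right) - \frac{703}{4} = -154013 - \frac{703}{4} = - \frac{616755}{4}$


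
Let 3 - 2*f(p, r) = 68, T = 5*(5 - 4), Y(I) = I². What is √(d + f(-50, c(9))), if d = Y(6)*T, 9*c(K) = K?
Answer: √590/2 ≈ 12.145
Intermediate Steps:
c(K) = K/9
T = 5 (T = 5*1 = 5)
f(p, r) = -65/2 (f(p, r) = 3/2 - ½*68 = 3/2 - 34 = -65/2)
d = 180 (d = 6²*5 = 36*5 = 180)
√(d + f(-50, c(9))) = √(180 - 65/2) = √(295/2) = √590/2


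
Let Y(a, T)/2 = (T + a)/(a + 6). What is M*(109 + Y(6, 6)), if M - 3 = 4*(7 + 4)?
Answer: 5217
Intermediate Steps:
Y(a, T) = 2*(T + a)/(6 + a) (Y(a, T) = 2*((T + a)/(a + 6)) = 2*((T + a)/(6 + a)) = 2*(T + a)/(6 + a))
M = 47 (M = 3 + 4*(7 + 4) = 3 + 4*11 = 3 + 44 = 47)
M*(109 + Y(6, 6)) = 47*(109 + 2*(6 + 6)/(6 + 6)) = 47*(109 + 2*12/12) = 47*(109 + 2*(1/12)*12) = 47*(109 + 2) = 47*111 = 5217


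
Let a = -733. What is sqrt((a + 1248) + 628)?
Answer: 3*sqrt(127) ≈ 33.808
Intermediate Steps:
sqrt((a + 1248) + 628) = sqrt((-733 + 1248) + 628) = sqrt(515 + 628) = sqrt(1143) = 3*sqrt(127)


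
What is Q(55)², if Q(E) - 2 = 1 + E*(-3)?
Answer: 26244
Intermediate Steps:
Q(E) = 3 - 3*E (Q(E) = 2 + (1 + E*(-3)) = 2 + (1 - 3*E) = 3 - 3*E)
Q(55)² = (3 - 3*55)² = (3 - 165)² = (-162)² = 26244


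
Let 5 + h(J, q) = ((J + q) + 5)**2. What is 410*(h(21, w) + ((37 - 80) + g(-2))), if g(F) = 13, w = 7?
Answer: 432140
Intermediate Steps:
h(J, q) = -5 + (5 + J + q)**2 (h(J, q) = -5 + ((J + q) + 5)**2 = -5 + (5 + J + q)**2)
410*(h(21, w) + ((37 - 80) + g(-2))) = 410*((-5 + (5 + 21 + 7)**2) + ((37 - 80) + 13)) = 410*((-5 + 33**2) + (-43 + 13)) = 410*((-5 + 1089) - 30) = 410*(1084 - 30) = 410*1054 = 432140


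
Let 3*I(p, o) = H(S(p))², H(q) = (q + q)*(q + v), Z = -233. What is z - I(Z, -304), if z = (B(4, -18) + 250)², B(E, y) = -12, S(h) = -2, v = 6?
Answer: 169676/3 ≈ 56559.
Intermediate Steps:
H(q) = 2*q*(6 + q) (H(q) = (q + q)*(q + 6) = (2*q)*(6 + q) = 2*q*(6 + q))
z = 56644 (z = (-12 + 250)² = 238² = 56644)
I(p, o) = 256/3 (I(p, o) = (2*(-2)*(6 - 2))²/3 = (2*(-2)*4)²/3 = (⅓)*(-16)² = (⅓)*256 = 256/3)
z - I(Z, -304) = 56644 - 1*256/3 = 56644 - 256/3 = 169676/3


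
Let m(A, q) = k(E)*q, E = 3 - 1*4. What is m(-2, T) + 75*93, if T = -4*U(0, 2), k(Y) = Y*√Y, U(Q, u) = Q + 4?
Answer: 6975 + 16*I ≈ 6975.0 + 16.0*I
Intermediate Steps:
U(Q, u) = 4 + Q
E = -1 (E = 3 - 4 = -1)
k(Y) = Y^(3/2)
T = -16 (T = -4*(4 + 0) = -4*4 = -16)
m(A, q) = -I*q (m(A, q) = (-1)^(3/2)*q = (-I)*q = -I*q)
m(-2, T) + 75*93 = -1*I*(-16) + 75*93 = 16*I + 6975 = 6975 + 16*I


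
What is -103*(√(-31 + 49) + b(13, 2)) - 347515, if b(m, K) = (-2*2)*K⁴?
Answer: -340923 - 309*√2 ≈ -3.4136e+5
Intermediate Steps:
b(m, K) = -4*K⁴
-103*(√(-31 + 49) + b(13, 2)) - 347515 = -103*(√(-31 + 49) - 4*2⁴) - 347515 = -103*(√18 - 4*16) - 347515 = -103*(3*√2 - 64) - 347515 = -103*(-64 + 3*√2) - 347515 = (6592 - 309*√2) - 347515 = -340923 - 309*√2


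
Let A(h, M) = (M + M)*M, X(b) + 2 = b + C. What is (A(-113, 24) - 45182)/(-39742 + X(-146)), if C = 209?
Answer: 44030/39681 ≈ 1.1096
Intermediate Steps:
X(b) = 207 + b (X(b) = -2 + (b + 209) = -2 + (209 + b) = 207 + b)
A(h, M) = 2*M² (A(h, M) = (2*M)*M = 2*M²)
(A(-113, 24) - 45182)/(-39742 + X(-146)) = (2*24² - 45182)/(-39742 + (207 - 146)) = (2*576 - 45182)/(-39742 + 61) = (1152 - 45182)/(-39681) = -44030*(-1/39681) = 44030/39681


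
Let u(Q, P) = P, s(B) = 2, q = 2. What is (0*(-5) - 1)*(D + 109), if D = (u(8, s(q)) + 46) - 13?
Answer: -144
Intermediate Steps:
D = 35 (D = (2 + 46) - 13 = 48 - 13 = 35)
(0*(-5) - 1)*(D + 109) = (0*(-5) - 1)*(35 + 109) = (0 - 1)*144 = -1*144 = -144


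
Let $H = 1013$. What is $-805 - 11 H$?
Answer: $-11948$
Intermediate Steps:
$-805 - 11 H = -805 - 11143 = -11948$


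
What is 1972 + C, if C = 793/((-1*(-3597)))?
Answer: 7094077/3597 ≈ 1972.2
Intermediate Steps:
C = 793/3597 ≈ 0.22046
1972 + C = 1972 + 793/3597 = 7094077/3597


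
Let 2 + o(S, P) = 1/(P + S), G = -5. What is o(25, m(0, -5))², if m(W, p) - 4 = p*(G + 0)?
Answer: 11449/2916 ≈ 3.9263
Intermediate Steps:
m(W, p) = 4 - 5*p (m(W, p) = 4 + p*(-5 + 0) = 4 + p*(-5) = 4 - 5*p)
o(S, P) = -2 + 1/(P + S)
o(25, m(0, -5))² = ((1 - 2*(4 - 5*(-5)) - 2*25)/((4 - 5*(-5)) + 25))² = ((1 - 2*(4 + 25) - 50)/((4 + 25) + 25))² = ((1 - 2*29 - 50)/(29 + 25))² = ((1 - 58 - 50)/54)² = ((1/54)*(-107))² = (-107/54)² = 11449/2916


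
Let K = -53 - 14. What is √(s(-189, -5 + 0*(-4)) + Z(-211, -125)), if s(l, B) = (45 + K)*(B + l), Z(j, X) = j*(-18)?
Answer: √8066 ≈ 89.811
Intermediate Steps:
Z(j, X) = -18*j
K = -67
s(l, B) = -22*B - 22*l (s(l, B) = (45 - 67)*(B + l) = -22*(B + l) = -22*B - 22*l)
√(s(-189, -5 + 0*(-4)) + Z(-211, -125)) = √((-22*(-5 + 0*(-4)) - 22*(-189)) - 18*(-211)) = √((-22*(-5 + 0) + 4158) + 3798) = √((-22*(-5) + 4158) + 3798) = √((110 + 4158) + 3798) = √(4268 + 3798) = √8066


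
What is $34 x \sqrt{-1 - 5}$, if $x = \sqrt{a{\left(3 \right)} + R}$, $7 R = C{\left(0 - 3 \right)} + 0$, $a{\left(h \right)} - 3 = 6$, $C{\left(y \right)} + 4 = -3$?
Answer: $136 i \sqrt{3} \approx 235.56 i$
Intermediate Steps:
$C{\left(y \right)} = -7$ ($C{\left(y \right)} = -4 - 3 = -7$)
$a{\left(h \right)} = 9$ ($a{\left(h \right)} = 3 + 6 = 9$)
$R = -1$ ($R = \frac{-7 + 0}{7} = \frac{1}{7} \left(-7\right) = -1$)
$x = 2 \sqrt{2}$ ($x = \sqrt{9 - 1} = \sqrt{8} = 2 \sqrt{2} \approx 2.8284$)
$34 x \sqrt{-1 - 5} = 34 \cdot 2 \sqrt{2} \sqrt{-1 - 5} = 68 \sqrt{2} \sqrt{-1 - 5} = 68 \sqrt{2} \sqrt{-6} = 68 \sqrt{2} i \sqrt{6} = 136 i \sqrt{3}$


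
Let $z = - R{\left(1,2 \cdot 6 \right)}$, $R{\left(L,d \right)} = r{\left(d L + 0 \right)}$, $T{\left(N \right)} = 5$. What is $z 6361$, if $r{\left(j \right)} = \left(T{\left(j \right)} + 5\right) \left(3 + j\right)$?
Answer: $-954150$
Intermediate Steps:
$r{\left(j \right)} = 30 + 10 j$ ($r{\left(j \right)} = \left(5 + 5\right) \left(3 + j\right) = 10 \left(3 + j\right) = 30 + 10 j$)
$R{\left(L,d \right)} = 30 + 10 L d$ ($R{\left(L,d \right)} = 30 + 10 \left(d L + 0\right) = 30 + 10 \left(L d + 0\right) = 30 + 10 L d$)
$z = -150$ ($z = - (30 + 10 \cdot 1 \cdot 2 \cdot 6) = - (30 + 10 \cdot 1 \cdot 12) = - (30 + 120) = \left(-1\right) 150 = -150$)
$z 6361 = \left(-150\right) 6361 = -954150$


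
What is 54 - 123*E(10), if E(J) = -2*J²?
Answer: 24654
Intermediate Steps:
54 - 123*E(10) = 54 - (-246)*10² = 54 - (-246)*100 = 54 - 123*(-200) = 54 + 24600 = 24654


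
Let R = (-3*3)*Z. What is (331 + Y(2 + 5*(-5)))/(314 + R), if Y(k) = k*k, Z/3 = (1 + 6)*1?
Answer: 172/25 ≈ 6.8800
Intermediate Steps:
Z = 21 (Z = 3*((1 + 6)*1) = 3*(7*1) = 3*7 = 21)
R = -189 (R = -3*3*21 = -9*21 = -189)
Y(k) = k²
(331 + Y(2 + 5*(-5)))/(314 + R) = (331 + (2 + 5*(-5))²)/(314 - 189) = (331 + (2 - 25)²)/125 = (331 + (-23)²)*(1/125) = (331 + 529)*(1/125) = 860*(1/125) = 172/25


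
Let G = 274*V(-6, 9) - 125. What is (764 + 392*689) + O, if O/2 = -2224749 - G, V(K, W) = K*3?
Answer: -4168532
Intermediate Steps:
V(K, W) = 3*K
G = -5057 (G = 274*(3*(-6)) - 125 = 274*(-18) - 125 = -4932 - 125 = -5057)
O = -4439384 (O = 2*(-2224749 - 1*(-5057)) = 2*(-2224749 + 5057) = 2*(-2219692) = -4439384)
(764 + 392*689) + O = (764 + 392*689) - 4439384 = (764 + 270088) - 4439384 = 270852 - 4439384 = -4168532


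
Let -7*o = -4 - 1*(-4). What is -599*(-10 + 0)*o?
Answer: 0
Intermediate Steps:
o = 0 (o = -(-4 - 1*(-4))/7 = -(-4 + 4)/7 = -⅐*0 = 0)
-599*(-10 + 0)*o = -599*(-10 + 0)*0 = -(-5990)*0 = -599*0 = 0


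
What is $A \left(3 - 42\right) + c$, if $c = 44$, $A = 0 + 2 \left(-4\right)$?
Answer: $356$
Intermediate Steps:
$A = -8$ ($A = 0 - 8 = -8$)
$A \left(3 - 42\right) + c = - 8 \left(3 - 42\right) + 44 = \left(-8\right) \left(-39\right) + 44 = 312 + 44 = 356$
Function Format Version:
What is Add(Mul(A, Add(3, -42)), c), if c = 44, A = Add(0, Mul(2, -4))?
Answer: 356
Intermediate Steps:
A = -8 (A = Add(0, -8) = -8)
Add(Mul(A, Add(3, -42)), c) = Add(Mul(-8, Add(3, -42)), 44) = Add(Mul(-8, -39), 44) = Add(312, 44) = 356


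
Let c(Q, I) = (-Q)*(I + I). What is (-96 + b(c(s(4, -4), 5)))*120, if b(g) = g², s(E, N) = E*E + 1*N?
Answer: 1716480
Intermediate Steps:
s(E, N) = N + E² (s(E, N) = E² + N = N + E²)
c(Q, I) = -2*I*Q (c(Q, I) = (-Q)*(2*I) = -2*I*Q)
(-96 + b(c(s(4, -4), 5)))*120 = (-96 + (-2*5*(-4 + 4²))²)*120 = (-96 + (-2*5*(-4 + 16))²)*120 = (-96 + (-2*5*12)²)*120 = (-96 + (-120)²)*120 = (-96 + 14400)*120 = 14304*120 = 1716480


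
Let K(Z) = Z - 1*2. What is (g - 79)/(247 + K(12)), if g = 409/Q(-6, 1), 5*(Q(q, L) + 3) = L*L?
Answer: -3151/3598 ≈ -0.87576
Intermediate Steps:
Q(q, L) = -3 + L**2/5 (Q(q, L) = -3 + (L*L)/5 = -3 + L**2/5)
K(Z) = -2 + Z (K(Z) = Z - 2 = -2 + Z)
g = -2045/14 (g = 409/(-3 + (1/5)*1**2) = 409/(-3 + (1/5)*1) = 409/(-3 + 1/5) = 409/(-14/5) = 409*(-5/14) = -2045/14 ≈ -146.07)
(g - 79)/(247 + K(12)) = (-2045/14 - 79)/(247 + (-2 + 12)) = -3151/(14*(247 + 10)) = -3151/14/257 = -3151/14*1/257 = -3151/3598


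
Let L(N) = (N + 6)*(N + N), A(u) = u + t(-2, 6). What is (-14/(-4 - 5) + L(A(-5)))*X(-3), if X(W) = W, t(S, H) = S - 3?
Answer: -734/3 ≈ -244.67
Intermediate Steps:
t(S, H) = -3 + S
A(u) = -5 + u (A(u) = u + (-3 - 2) = u - 5 = -5 + u)
L(N) = 2*N*(6 + N) (L(N) = (6 + N)*(2*N) = 2*N*(6 + N))
(-14/(-4 - 5) + L(A(-5)))*X(-3) = (-14/(-4 - 5) + 2*(-5 - 5)*(6 + (-5 - 5)))*(-3) = (-14/(-9) + 2*(-10)*(6 - 10))*(-3) = (-14*(-⅑) + 2*(-10)*(-4))*(-3) = (14/9 + 80)*(-3) = (734/9)*(-3) = -734/3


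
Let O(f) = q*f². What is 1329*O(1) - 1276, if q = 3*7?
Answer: 26633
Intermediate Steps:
q = 21
O(f) = 21*f²
1329*O(1) - 1276 = 1329*(21*1²) - 1276 = 1329*(21*1) - 1276 = 1329*21 - 1276 = 27909 - 1276 = 26633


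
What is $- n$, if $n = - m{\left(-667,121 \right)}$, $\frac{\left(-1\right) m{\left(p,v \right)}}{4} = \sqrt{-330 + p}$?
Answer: $- 4 i \sqrt{997} \approx - 126.3 i$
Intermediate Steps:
$m{\left(p,v \right)} = - 4 \sqrt{-330 + p}$
$n = 4 i \sqrt{997}$ ($n = - \left(-4\right) \sqrt{-330 - 667} = - \left(-4\right) \sqrt{-997} = - \left(-4\right) i \sqrt{997} = 4 i \sqrt{997} \approx 126.3 i$)
$- n = - 4 i \sqrt{997}$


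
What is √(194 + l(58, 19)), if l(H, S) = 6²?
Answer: √230 ≈ 15.166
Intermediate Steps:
l(H, S) = 36
√(194 + l(58, 19)) = √(194 + 36) = √230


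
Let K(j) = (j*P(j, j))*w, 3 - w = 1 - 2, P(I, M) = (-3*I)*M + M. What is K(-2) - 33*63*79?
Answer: -164129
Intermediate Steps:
P(I, M) = M - 3*I*M (P(I, M) = -3*I*M + M = M - 3*I*M)
w = 4 (w = 3 - (1 - 2) = 3 - 1*(-1) = 3 + 1 = 4)
K(j) = 4*j**2*(1 - 3*j) (K(j) = (j*(j*(1 - 3*j)))*4 = (j**2*(1 - 3*j))*4 = 4*j**2*(1 - 3*j))
K(-2) - 33*63*79 = (-2)**2*(4 - 12*(-2)) - 33*63*79 = 4*(4 + 24) - 2079*79 = 4*28 - 1*164241 = 112 - 164241 = -164129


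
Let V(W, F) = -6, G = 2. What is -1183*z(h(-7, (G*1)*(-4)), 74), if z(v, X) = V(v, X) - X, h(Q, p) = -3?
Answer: 94640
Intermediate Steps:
z(v, X) = -6 - X
-1183*z(h(-7, (G*1)*(-4)), 74) = -1183*(-6 - 1*74) = -1183*(-6 - 74) = -1183*(-80) = 94640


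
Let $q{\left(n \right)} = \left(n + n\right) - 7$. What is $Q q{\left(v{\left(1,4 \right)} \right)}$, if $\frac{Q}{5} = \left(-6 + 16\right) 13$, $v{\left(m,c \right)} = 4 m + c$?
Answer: $5850$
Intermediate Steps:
$v{\left(m,c \right)} = c + 4 m$
$Q = 650$ ($Q = 5 \left(-6 + 16\right) 13 = 5 \cdot 10 \cdot 13 = 5 \cdot 130 = 650$)
$q{\left(n \right)} = -7 + 2 n$ ($q{\left(n \right)} = 2 n - 7 = -7 + 2 n$)
$Q q{\left(v{\left(1,4 \right)} \right)} = 650 \left(-7 + 2 \left(4 + 4 \cdot 1\right)\right) = 650 \left(-7 + 2 \left(4 + 4\right)\right) = 650 \left(-7 + 2 \cdot 8\right) = 650 \left(-7 + 16\right) = 650 \cdot 9 = 5850$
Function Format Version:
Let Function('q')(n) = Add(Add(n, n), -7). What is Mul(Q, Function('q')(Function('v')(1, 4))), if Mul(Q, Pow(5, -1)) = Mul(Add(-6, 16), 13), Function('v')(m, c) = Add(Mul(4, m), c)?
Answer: 5850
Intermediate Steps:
Function('v')(m, c) = Add(c, Mul(4, m))
Q = 650 (Q = Mul(5, Mul(Add(-6, 16), 13)) = Mul(5, Mul(10, 13)) = Mul(5, 130) = 650)
Function('q')(n) = Add(-7, Mul(2, n)) (Function('q')(n) = Add(Mul(2, n), -7) = Add(-7, Mul(2, n)))
Mul(Q, Function('q')(Function('v')(1, 4))) = Mul(650, Add(-7, Mul(2, Add(4, Mul(4, 1))))) = Mul(650, Add(-7, Mul(2, Add(4, 4)))) = Mul(650, Add(-7, Mul(2, 8))) = Mul(650, Add(-7, 16)) = Mul(650, 9) = 5850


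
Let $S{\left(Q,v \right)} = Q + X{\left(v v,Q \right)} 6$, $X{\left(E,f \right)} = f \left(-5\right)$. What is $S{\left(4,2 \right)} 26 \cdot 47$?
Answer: $-141752$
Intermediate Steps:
$X{\left(E,f \right)} = - 5 f$
$S{\left(Q,v \right)} = - 29 Q$ ($S{\left(Q,v \right)} = Q + - 5 Q 6 = Q - 30 Q = - 29 Q$)
$S{\left(4,2 \right)} 26 \cdot 47 = \left(-29\right) 4 \cdot 26 \cdot 47 = \left(-116\right) 26 \cdot 47 = \left(-3016\right) 47 = -141752$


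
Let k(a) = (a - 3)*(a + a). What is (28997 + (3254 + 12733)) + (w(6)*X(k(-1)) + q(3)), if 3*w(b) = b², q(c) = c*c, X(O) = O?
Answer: 45089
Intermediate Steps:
k(a) = 2*a*(-3 + a) (k(a) = (-3 + a)*(2*a) = 2*a*(-3 + a))
q(c) = c²
w(b) = b²/3
(28997 + (3254 + 12733)) + (w(6)*X(k(-1)) + q(3)) = (28997 + (3254 + 12733)) + (((⅓)*6²)*(2*(-1)*(-3 - 1)) + 3²) = (28997 + 15987) + (((⅓)*36)*(2*(-1)*(-4)) + 9) = 44984 + (12*8 + 9) = 44984 + (96 + 9) = 44984 + 105 = 45089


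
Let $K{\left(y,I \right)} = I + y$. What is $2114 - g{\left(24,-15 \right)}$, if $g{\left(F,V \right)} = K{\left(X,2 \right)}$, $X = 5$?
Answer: $2107$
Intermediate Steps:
$g{\left(F,V \right)} = 7$ ($g{\left(F,V \right)} = 2 + 5 = 7$)
$2114 - g{\left(24,-15 \right)} = 2114 - 7 = 2107$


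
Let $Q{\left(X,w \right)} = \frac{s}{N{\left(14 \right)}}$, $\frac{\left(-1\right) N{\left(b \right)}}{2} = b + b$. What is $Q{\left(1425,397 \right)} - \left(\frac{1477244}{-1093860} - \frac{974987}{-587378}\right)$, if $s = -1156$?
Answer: $\frac{11431375392743}{562195636695} \approx 20.333$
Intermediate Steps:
$N{\left(b \right)} = - 4 b$ ($N{\left(b \right)} = - 2 \left(b + b\right) = - 2 \cdot 2 b = - 4 b$)
$Q{\left(X,w \right)} = \frac{289}{14}$ ($Q{\left(X,w \right)} = - \frac{1156}{\left(-4\right) 14} = - \frac{1156}{-56} = \left(-1156\right) \left(- \frac{1}{56}\right) = \frac{289}{14}$)
$Q{\left(1425,397 \right)} - \left(\frac{1477244}{-1093860} - \frac{974987}{-587378}\right) = \frac{289}{14} - \left(\frac{1477244}{-1093860} - \frac{974987}{-587378}\right) = \frac{289}{14} - \left(1477244 \left(- \frac{1}{1093860}\right) - - \frac{974987}{587378}\right) = \frac{289}{14} - \left(- \frac{369311}{273465} + \frac{974987}{587378}\right) = \frac{289}{14} - \frac{49699663397}{160627324770} = \frac{11431375392743}{562195636695}$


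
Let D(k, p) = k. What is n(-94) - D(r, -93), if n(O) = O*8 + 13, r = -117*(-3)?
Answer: -1090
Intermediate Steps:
r = 351
n(O) = 13 + 8*O (n(O) = 8*O + 13 = 13 + 8*O)
n(-94) - D(r, -93) = (13 + 8*(-94)) - 1*351 = (13 - 752) - 351 = -739 - 351 = -1090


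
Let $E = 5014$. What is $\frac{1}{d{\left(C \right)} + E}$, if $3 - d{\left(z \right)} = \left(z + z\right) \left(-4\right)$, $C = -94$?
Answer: $\frac{1}{4265} \approx 0.00023447$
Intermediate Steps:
$d{\left(z \right)} = 3 + 8 z$ ($d{\left(z \right)} = 3 - \left(z + z\right) \left(-4\right) = 3 - 2 z \left(-4\right) = 3 - - 8 z = 3 + 8 z$)
$\frac{1}{d{\left(C \right)} + E} = \frac{1}{\left(3 + 8 \left(-94\right)\right) + 5014} = \frac{1}{\left(3 - 752\right) + 5014} = \frac{1}{-749 + 5014} = \frac{1}{4265}$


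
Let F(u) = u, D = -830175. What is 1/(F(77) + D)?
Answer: -1/830098 ≈ -1.2047e-6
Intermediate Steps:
1/(F(77) + D) = 1/(77 - 830175) = 1/(-830098) = -1/830098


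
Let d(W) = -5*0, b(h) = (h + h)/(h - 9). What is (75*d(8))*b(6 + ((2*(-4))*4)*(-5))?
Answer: 0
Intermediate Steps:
b(h) = 2*h/(-9 + h) (b(h) = (2*h)/(-9 + h) = 2*h/(-9 + h))
d(W) = 0
(75*d(8))*b(6 + ((2*(-4))*4)*(-5)) = (75*0)*(2*(6 + ((2*(-4))*4)*(-5))/(-9 + (6 + ((2*(-4))*4)*(-5)))) = 0*(2*(6 - 8*4*(-5))/(-9 + (6 - 8*4*(-5)))) = 0*(2*(6 - 32*(-5))/(-9 + (6 - 32*(-5)))) = 0*(2*(6 + 160)/(-9 + (6 + 160))) = 0*(2*166/(-9 + 166)) = 0*(2*166/157) = 0*(2*166*(1/157)) = 0*(332/157) = 0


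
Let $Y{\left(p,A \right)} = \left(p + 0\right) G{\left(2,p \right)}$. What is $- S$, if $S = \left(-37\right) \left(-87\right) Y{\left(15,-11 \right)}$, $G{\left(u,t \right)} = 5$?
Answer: $-241425$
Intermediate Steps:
$Y{\left(p,A \right)} = 5 p$ ($Y{\left(p,A \right)} = \left(p + 0\right) 5 = p 5 = 5 p$)
$S = 241425$ ($S = \left(-37\right) \left(-87\right) 5 \cdot 15 = 3219 \cdot 75 = 241425$)
$- S = \left(-1\right) 241425 = -241425$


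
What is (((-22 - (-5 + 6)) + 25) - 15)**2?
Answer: 169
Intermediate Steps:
(((-22 - (-5 + 6)) + 25) - 15)**2 = (((-22 - 1*1) + 25) - 15)**2 = (((-22 - 1) + 25) - 15)**2 = ((-23 + 25) - 15)**2 = (2 - 15)**2 = (-13)**2 = 169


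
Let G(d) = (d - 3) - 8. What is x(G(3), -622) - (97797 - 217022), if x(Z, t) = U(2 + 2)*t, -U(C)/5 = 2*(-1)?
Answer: 113005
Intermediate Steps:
U(C) = 10 (U(C) = -10*(-1) = -5*(-2) = 10)
G(d) = -11 + d (G(d) = (-3 + d) - 8 = -11 + d)
x(Z, t) = 10*t
x(G(3), -622) - (97797 - 217022) = 10*(-622) - (97797 - 217022) = -6220 - 1*(-119225) = -6220 + 119225 = 113005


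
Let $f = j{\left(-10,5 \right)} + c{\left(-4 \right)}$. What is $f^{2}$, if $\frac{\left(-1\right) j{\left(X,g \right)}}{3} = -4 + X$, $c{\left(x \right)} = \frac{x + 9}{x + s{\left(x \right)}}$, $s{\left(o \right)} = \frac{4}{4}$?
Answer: $\frac{14641}{9} \approx 1626.8$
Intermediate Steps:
$s{\left(o \right)} = 1$ ($s{\left(o \right)} = 4 \cdot \frac{1}{4} = 1$)
$c{\left(x \right)} = \frac{9 + x}{1 + x}$ ($c{\left(x \right)} = \frac{x + 9}{x + 1} = \frac{9 + x}{1 + x}$)
$j{\left(X,g \right)} = 12 - 3 X$ ($j{\left(X,g \right)} = - 3 \left(-4 + X\right) = 12 - 3 X$)
$f = \frac{121}{3}$ ($f = \left(12 - -30\right) + \frac{9 - 4}{1 - 4} = \left(12 + 30\right) + \frac{1}{-3} \cdot 5 = 42 - \frac{5}{3} = \frac{121}{3} \approx 40.333$)
$f^{2} = \left(\frac{121}{3}\right)^{2} = \frac{14641}{9}$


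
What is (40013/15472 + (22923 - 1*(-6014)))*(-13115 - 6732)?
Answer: -8886559288619/15472 ≈ -5.7436e+8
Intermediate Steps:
(40013/15472 + (22923 - 1*(-6014)))*(-13115 - 6732) = (40013*(1/15472) + (22923 + 6014))*(-19847) = (40013/15472 + 28937)*(-19847) = (447753277/15472)*(-19847) = -8886559288619/15472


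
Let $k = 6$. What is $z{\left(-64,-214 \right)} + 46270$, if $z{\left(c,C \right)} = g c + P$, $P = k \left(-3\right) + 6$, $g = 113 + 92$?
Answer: $33138$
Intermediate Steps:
$g = 205$
$P = -12$ ($P = 6 \left(-3\right) + 6 = -18 + 6 = -12$)
$z{\left(c,C \right)} = -12 + 205 c$ ($z{\left(c,C \right)} = 205 c - 12 = -12 + 205 c$)
$z{\left(-64,-214 \right)} + 46270 = \left(-12 + 205 \left(-64\right)\right) + 46270 = \left(-12 - 13120\right) + 46270 = -13132 + 46270 = 33138$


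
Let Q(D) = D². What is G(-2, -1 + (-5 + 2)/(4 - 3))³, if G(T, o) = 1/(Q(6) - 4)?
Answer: 1/32768 ≈ 3.0518e-5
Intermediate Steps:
G(T, o) = 1/32 (G(T, o) = 1/(6² - 4) = 1/(36 - 4) = 1/32)
G(-2, -1 + (-5 + 2)/(4 - 3))³ = (1/32)³ = 1/32768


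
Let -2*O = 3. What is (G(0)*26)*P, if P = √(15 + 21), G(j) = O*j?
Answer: 0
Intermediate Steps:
O = -3/2 (O = -½*3 = -3/2 ≈ -1.5000)
G(j) = -3*j/2
P = 6 (P = √36 = 6)
(G(0)*26)*P = (-3/2*0*26)*6 = (0*26)*6 = 0*6 = 0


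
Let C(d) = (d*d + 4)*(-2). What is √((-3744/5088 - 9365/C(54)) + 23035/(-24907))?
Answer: I*√8482961627530743/385460732 ≈ 0.23894*I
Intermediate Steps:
C(d) = -8 - 2*d² (C(d) = (d² + 4)*(-2) = (4 + d²)*(-2) = -8 - 2*d²)
√((-3744/5088 - 9365/C(54)) + 23035/(-24907)) = √((-3744/5088 - 9365/(-8 - 2*54²)) + 23035/(-24907)) = √((-3744*1/5088 - 9365/(-8 - 2*2916)) + 23035*(-1/24907)) = √((-39/53 - 9365/(-8 - 5832)) - 23035/24907) = √((-39/53 - 9365/(-5840)) - 23035/24907) = √((-39/53 - 9365*(-1/5840)) - 23035/24907) = √((-39/53 + 1873/1168) - 23035/24907) = √(53717/61904 - 23035/24907) = √(-88029321/1541842928) = I*√8482961627530743/385460732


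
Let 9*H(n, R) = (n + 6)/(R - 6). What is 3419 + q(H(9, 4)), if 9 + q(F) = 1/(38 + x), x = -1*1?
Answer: 126171/37 ≈ 3410.0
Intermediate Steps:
x = -1
H(n, R) = (6 + n)/(9*(-6 + R)) (H(n, R) = ((n + 6)/(R - 6))/9 = ((6 + n)/(-6 + R))/9 = (6 + n)/(9*(-6 + R)))
q(F) = -332/37 (q(F) = -9 + 1/(38 - 1) = -9 + 1/37 = -332/37)
3419 + q(H(9, 4)) = 3419 - 332/37 = 126171/37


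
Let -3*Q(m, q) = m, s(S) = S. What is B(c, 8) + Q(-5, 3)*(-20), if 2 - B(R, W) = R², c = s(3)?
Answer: -121/3 ≈ -40.333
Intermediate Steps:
Q(m, q) = -m/3
c = 3
B(R, W) = 2 - R²
B(c, 8) + Q(-5, 3)*(-20) = (2 - 1*3²) - ⅓*(-5)*(-20) = (2 - 1*9) + (5/3)*(-20) = (2 - 9) - 100/3 = -7 - 100/3 = -121/3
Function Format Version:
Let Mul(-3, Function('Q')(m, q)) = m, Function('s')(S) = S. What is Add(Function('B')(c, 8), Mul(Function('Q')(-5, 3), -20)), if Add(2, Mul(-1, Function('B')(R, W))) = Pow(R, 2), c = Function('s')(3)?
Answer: Rational(-121, 3) ≈ -40.333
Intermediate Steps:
Function('Q')(m, q) = Mul(Rational(-1, 3), m)
c = 3
Function('B')(R, W) = Add(2, Mul(-1, Pow(R, 2)))
Add(Function('B')(c, 8), Mul(Function('Q')(-5, 3), -20)) = Add(Add(2, Mul(-1, Pow(3, 2))), Mul(Mul(Rational(-1, 3), -5), -20)) = Add(Add(2, Mul(-1, 9)), Mul(Rational(5, 3), -20)) = Add(Add(2, -9), Rational(-100, 3)) = Add(-7, Rational(-100, 3)) = Rational(-121, 3)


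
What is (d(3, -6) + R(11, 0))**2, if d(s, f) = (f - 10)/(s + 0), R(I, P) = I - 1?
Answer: 196/9 ≈ 21.778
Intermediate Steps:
R(I, P) = -1 + I
d(s, f) = (-10 + f)/s
(d(3, -6) + R(11, 0))**2 = ((-10 - 6)/3 + (-1 + 11))**2 = ((1/3)*(-16) + 10)**2 = (-16/3 + 10)**2 = (14/3)**2 = 196/9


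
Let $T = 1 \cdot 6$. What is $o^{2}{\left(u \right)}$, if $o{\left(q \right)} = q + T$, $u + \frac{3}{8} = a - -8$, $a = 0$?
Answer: $\frac{11881}{64} \approx 185.64$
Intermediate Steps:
$T = 6$
$u = \frac{61}{8}$ ($u = - \frac{3}{8} + \left(0 - -8\right) = - \frac{3}{8} + \left(0 + 8\right) = - \frac{3}{8} + 8 = \frac{61}{8} \approx 7.625$)
$o{\left(q \right)} = 6 + q$ ($o{\left(q \right)} = q + 6 = 6 + q$)
$o^{2}{\left(u \right)} = \left(6 + \frac{61}{8}\right)^{2} = \left(\frac{109}{8}\right)^{2} = \frac{11881}{64}$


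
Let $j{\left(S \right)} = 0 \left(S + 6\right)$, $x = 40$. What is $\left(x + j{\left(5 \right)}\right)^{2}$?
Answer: $1600$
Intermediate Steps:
$j{\left(S \right)} = 0$ ($j{\left(S \right)} = 0 \left(6 + S\right) = 0$)
$\left(x + j{\left(5 \right)}\right)^{2} = \left(40 + 0\right)^{2} = 40^{2} = 1600$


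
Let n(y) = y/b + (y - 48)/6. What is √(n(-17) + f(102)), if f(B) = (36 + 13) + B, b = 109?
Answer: √59884818/654 ≈ 11.833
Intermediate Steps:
f(B) = 49 + B
n(y) = -8 + 115*y/654 (n(y) = y/109 + (y - 48)/6 = y*(1/109) + (-48 + y)*(⅙) = y/109 + (-8 + y/6) = -8 + 115*y/654)
√(n(-17) + f(102)) = √((-8 + (115/654)*(-17)) + (49 + 102)) = √((-8 - 1955/654) + 151) = √(-7187/654 + 151) = √(91567/654) = √59884818/654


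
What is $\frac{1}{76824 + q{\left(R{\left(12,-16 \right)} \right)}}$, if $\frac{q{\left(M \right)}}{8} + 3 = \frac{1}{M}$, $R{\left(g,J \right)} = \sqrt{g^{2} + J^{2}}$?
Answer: $\frac{5}{384002} \approx 1.3021 \cdot 10^{-5}$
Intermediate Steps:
$R{\left(g,J \right)} = \sqrt{J^{2} + g^{2}}$
$q{\left(M \right)} = -24 + \frac{8}{M}$
$\frac{1}{76824 + q{\left(R{\left(12,-16 \right)} \right)}} = \frac{1}{76824 - \left(24 - \frac{8}{\sqrt{\left(-16\right)^{2} + 12^{2}}}\right)} = \frac{1}{76824 - \left(24 - \frac{8}{\sqrt{256 + 144}}\right)} = \frac{1}{76824 - \left(24 - \frac{8}{\sqrt{400}}\right)} = \frac{1}{76824 - \left(24 - \frac{8}{20}\right)} = \frac{1}{76824 + \left(-24 + 8 \cdot \frac{1}{20}\right)} = \frac{1}{76824 + \left(-24 + \frac{2}{5}\right)} = \frac{1}{76824 - \frac{118}{5}} = \frac{1}{\frac{384002}{5}} = \frac{5}{384002}$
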